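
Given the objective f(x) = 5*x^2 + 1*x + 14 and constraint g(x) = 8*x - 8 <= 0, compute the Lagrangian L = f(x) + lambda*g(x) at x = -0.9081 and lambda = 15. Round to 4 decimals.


Step 1: Evaluate f(x).
f(-0.9081) = 5*(-0.9081)^2 + 1*(-0.9081) + 14 = 17.2151
Step 2: Evaluate g(x).
g(-0.9081) = 8*-0.9081 - 8 = -15.2648
Step 3: Compute Lagrangian.
L = 17.2151 + 15*-15.2648 = -211.7569


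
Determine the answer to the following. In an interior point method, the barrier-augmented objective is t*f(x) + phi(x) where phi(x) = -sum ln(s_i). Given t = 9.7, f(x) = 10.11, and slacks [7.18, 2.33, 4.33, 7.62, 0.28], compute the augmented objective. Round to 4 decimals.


Step 1: Compute log-barrier.
ln values: [1.9713, 0.8459, 1.4656, 2.0308, -1.273]
phi = -(1.9713 + 0.8459 + 1.4656 + 2.0308 - 1.273) = -5.0405
Step 2: Compute augmented objective.
t*f(x) = 9.7*10.11 = 98.067
Total = 98.067 - 5.0405 = 93.0265


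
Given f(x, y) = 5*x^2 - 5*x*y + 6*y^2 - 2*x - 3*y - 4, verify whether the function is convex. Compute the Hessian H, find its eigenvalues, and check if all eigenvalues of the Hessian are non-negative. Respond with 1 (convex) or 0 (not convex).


The Hessian of f(x,y) = 5*x^2 - 5*x*y + 6*y^2 - 2*x - 3*y - 4 is:
H = [[10, -5], [-5, 12]]
Trace = 10 + 12 = 22
Determinant = 10*12 - (-5)^2 = 95
Discriminant = (22)^2 - 4*95 = 104.0
Eigenvalues: lambda_1 = 5.901, lambda_2 = 16.099
The function is convex.

1


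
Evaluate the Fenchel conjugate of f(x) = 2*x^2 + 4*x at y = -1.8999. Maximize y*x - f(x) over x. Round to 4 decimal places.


f*(y) = sup_x {y*x - a*x^2 - b*x} = sup_x {(y-b)*x - a*x^2}
FOC: (y - b) - 2a*x = 0 => x* = (y - b)/(2a)
x* = (-1.8999 - 4)/(2*2) = -1.475
f*(-1.8999) = (y-b)^2/(4a) = (-1.8999 - 4)^2/(4*2)
= 34.8088/8 = 4.3511


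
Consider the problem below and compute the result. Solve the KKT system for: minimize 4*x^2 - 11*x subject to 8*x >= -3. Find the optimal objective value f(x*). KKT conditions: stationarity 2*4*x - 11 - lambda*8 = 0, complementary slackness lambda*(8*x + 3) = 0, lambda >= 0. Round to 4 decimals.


Step 1: Try lambda = 0 (constraint inactive).
Stationarity: 2*4*x - 11 = 0
x* = 11/(2*4) = 1.375
Check constraint: 8*1.375 = 11.0 >= -3 -- satisfied.
Step 2: Compute optimal value.
f(x*) = 4*1.375^2 - 11*1.375 = -7.5625


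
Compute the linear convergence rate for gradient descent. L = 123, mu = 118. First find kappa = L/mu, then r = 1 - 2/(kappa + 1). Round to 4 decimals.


Step 1: Compute the condition number.
kappa = L/mu = 123/118 = 1.0424
Step 2: Compute the convergence rate.
r = 1 - 2/(kappa + 1) = 1 - 2*mu/(L + mu) = (L - mu)/(L + mu) = 5/241 = 0.0207


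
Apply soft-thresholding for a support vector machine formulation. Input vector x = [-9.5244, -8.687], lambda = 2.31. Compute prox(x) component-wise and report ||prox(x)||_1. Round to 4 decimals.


Soft-thresholding with lambda = 2.31:
prox(-9.5244) = sign(-9.5244)*max(|-9.5244| - 2.31, 0) = -7.2144
prox(-8.687) = sign(-8.687)*max(|-8.687| - 2.31, 0) = -6.377
prox(x) = [-7.2144, -6.377]
||prox(x)||_1 = 7.2144 + 6.377 = 13.5914


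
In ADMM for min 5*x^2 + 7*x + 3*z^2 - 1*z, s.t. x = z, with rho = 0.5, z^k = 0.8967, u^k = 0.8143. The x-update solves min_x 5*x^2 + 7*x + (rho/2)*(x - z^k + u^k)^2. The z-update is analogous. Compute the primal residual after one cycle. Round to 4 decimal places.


ADMM iteration with rho = 0.5, z^k = 0.8967, u^k = 0.8143
Step 1: x-update.
Minimize 5*x^2 + 7*x + (0.5/2)*(x - 0.8967 + 0.8143)^2
FOC: (2*5 + 0.5)*x = -7 + 0.5*(0.8967 - 0.8143)
x^{k+1} = -0.6627
Step 2: z-update.
Minimize 3*z^2 - 1*z + (0.5/2)*(-0.6627 - z + 0.8143)^2
FOC: (2*3 + 0.5)*z = 1 + 0.5*(-0.6627 + 0.8143)
z^{k+1} = 0.1655
Step 3: u-update.
u^{k+1} = 0.8143 - 0.6627 - 0.1655 = -0.0139
Step 4: Primal residual = |-0.6627 - 0.1655| = 0.8282


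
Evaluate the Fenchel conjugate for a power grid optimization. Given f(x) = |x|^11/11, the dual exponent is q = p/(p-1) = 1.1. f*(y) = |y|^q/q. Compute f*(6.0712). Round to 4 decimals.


The conjugate exponent q satisfies 1/p + 1/q = 1.
p = 11, so q = 11/(11 - 1) = 1.1
|y|^q = 6.0712^1.1 = 7.2711
f*(6.0712) = 7.2711 / 1.1 = 6.6101


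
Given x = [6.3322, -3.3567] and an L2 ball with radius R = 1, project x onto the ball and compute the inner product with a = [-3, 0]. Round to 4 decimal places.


Step 1: Compute ||x|| (intermediates to 6 decimals).
||x|| = sqrt(6.3322^2 + (-3.3567)^2) = 7.166882
Step 2: Project.
Since ||x|| > R, scale = R/||x|| = 1/7.166882 = 0.139531, proj(x) = scale * x
proj(x) = [0.883538, -0.468364]
Step 3: Dot product.
a^T * proj(x) = -3*0.883538 + 0*(-0.468364) = -2.6506


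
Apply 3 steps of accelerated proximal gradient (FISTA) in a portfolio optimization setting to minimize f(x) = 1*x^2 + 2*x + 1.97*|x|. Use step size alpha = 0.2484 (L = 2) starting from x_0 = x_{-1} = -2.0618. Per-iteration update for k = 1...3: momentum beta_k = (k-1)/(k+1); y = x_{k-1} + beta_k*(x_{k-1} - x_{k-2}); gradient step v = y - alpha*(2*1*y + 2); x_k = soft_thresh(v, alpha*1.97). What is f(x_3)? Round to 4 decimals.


FISTA on f(x) = 1*x^2 + 2*x + 1.97*|x|
L = 2, alpha = 0.2484
Iteration 1: beta = 0.0, y = -2.0618 + 0.0*(-2.0618 + 2.0618) = -2.0618
  grad(y) = -2.1236, v = y - alpha*grad = -1.5343
  prox(v) = soft_thresh(-1.5343, 0.4893) = -1.0449
Iteration 2: beta = 0.3333, y = -1.0449 + 0.3333*(-1.0449 + 2.0618) = -0.706
  grad(y) = 0.588, v = y - alpha*grad = -0.8521
  prox(v) = soft_thresh(-0.8521, 0.4893) = -0.3627
Iteration 3: beta = 0.5, y = -0.3627 + 0.5*(-0.3627 + 1.0449) = -0.0216
  grad(y) = 1.9568, v = y - alpha*grad = -0.5077
  prox(v) = soft_thresh(-0.5077, 0.4893) = -0.0183
f(x_3) = 1*(-0.0183)^2 + 2*(-0.0183) + 1.97*|-0.0183| = -0.0002


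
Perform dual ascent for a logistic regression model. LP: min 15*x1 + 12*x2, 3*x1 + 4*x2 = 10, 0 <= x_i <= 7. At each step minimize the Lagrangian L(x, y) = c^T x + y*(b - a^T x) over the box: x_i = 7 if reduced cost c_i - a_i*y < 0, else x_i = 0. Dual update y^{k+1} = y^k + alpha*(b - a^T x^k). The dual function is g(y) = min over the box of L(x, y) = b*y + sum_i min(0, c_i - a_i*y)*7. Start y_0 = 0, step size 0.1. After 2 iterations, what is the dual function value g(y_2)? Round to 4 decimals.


Dual ascent for LP: min 15*x1 + 12*x2, 3*x1 + 4*x2 = 10, 0 <= x_i <= 7
Step 1: y^k = 0.0, reduced costs: (15.0, 12.0)
  x^k = (0.0, 0.0), subgradient = b - a^T x = 10.0
  y^{k+1} = 0.0 + 0.1*10.0 = 1.0
Step 2: y^k = 1.0, reduced costs: (12.0, 8.0)
  x^k = (0.0, 0.0), subgradient = b - a^T x = 10.0
  y^{k+1} = 1.0 + 0.1*10.0 = 2.0
Dual objective at y_2 = 2.0: reduced costs (9.0, 4.0), box minimizer x = (0.0, 0.0)
g(y_2) = b*y + (c1 - a1*y)*x1 + (c2 - a2*y)*x2 = 10*2.0 + 9.0*0.0 + 4.0*0.0 = 20.0 + 0.0 + 0.0 = 20.0


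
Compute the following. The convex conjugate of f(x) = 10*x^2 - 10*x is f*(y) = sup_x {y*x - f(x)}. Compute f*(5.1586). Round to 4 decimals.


f*(y) = sup_x {y*x - a*x^2 - b*x} = sup_x {(y-b)*x - a*x^2}
FOC: (y - b) - 2a*x = 0 => x* = (y - b)/(2a)
x* = (5.1586 + 10)/(2*10) = 0.7579
f*(5.1586) = (y-b)^2/(4a) = (5.1586 + 10)^2/(4*10)
= 229.7832/40 = 5.7446


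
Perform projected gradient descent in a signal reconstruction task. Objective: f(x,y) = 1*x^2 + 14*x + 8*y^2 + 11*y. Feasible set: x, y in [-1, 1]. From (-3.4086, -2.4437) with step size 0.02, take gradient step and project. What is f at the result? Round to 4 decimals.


Step 1: Compute gradient at (-3.4086, -2.4437).
grad_x = 2*1*-3.4086 + 14 = 7.1828
grad_y = 2*8*-2.4437 + 11 = -28.0992
Step 2: Gradient step.
x_raw = -3.4086 - 0.02*7.1828 = -3.5523
y_raw = -2.4437 - 0.02*-28.0992 = -1.8817
Step 3: Project onto [-1, 1].
x_proj = clip(-3.5523) = -1.0
y_proj = clip(-1.8817) = -1.0
Step 4: Evaluate f.
f(-1.0, -1.0) = -16.0


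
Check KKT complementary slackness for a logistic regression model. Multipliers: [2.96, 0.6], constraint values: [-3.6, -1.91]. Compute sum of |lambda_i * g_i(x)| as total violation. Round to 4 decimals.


KKT complementary slackness check:
lambda_1 * g_1 = 2.96 * -3.6 = -10.656
lambda_2 * g_2 = 0.6 * -1.91 = -1.146
Total violation = 10.656 + 1.146 = 11.802


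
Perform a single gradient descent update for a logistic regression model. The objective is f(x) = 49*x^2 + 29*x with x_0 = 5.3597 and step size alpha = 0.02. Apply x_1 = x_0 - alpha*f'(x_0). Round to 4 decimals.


We compute the gradient at x_0 and apply the update.
f'(x) = 98*x + 29
f'(5.3597) = 98*5.3597 + 29 = 554.2506
x_1 = 5.3597 - 0.02*554.2506 = -5.7253


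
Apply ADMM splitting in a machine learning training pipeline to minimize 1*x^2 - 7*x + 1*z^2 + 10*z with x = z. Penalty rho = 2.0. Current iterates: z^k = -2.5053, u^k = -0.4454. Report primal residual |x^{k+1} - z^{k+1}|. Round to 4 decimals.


ADMM iteration with rho = 2.0, z^k = -2.5053, u^k = -0.4454
Step 1: x-update.
Minimize 1*x^2 - 7*x + (2.0/2)*(x + 2.5053 - 0.4454)^2
FOC: (2*1 + 2.0)*x = 7 + 2.0*(-2.5053 + 0.4454)
x^{k+1} = 0.7201
Step 2: z-update.
Minimize 1*z^2 + 10*z + (2.0/2)*(0.7201 - z - 0.4454)^2
FOC: (2*1 + 2.0)*z = -10 + 2.0*(0.7201 - 0.4454)
z^{k+1} = -2.3627
Step 3: u-update.
u^{k+1} = -0.4454 + 0.7201 + 2.3627 = 2.6373
Step 4: Primal residual = |0.7201 + 2.3627| = 3.0827


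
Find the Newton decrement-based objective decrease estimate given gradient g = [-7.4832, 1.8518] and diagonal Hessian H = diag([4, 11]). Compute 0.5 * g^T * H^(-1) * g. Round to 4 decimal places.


Step 1: H is diagonal, so H^(-1) * g = [-1.8708, 0.1683].
Step 2: g^T H^(-1) g = sum_i g_i^2 / H_ii
  = (-7.4832)^2/4 + (1.8518)^2/11
  = 13.9996 + 0.3117 = 14.3113
Step 3: Objective decrease = 0.5 * g^T H^(-1) g = 7.1557


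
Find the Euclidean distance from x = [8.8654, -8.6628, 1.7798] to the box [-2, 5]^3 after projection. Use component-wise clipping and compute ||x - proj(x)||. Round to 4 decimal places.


Project each component onto [-2, 5].
clip(8.8654) = 5.0, clip(-8.6628) = -2.0, clip(1.7798) = 1.7798
Projection = [5.0, -2.0, 1.7798]
Squared diffs: [14.9413, 44.3929, 0.0]
Distance = sqrt(59.3342) = 7.7029


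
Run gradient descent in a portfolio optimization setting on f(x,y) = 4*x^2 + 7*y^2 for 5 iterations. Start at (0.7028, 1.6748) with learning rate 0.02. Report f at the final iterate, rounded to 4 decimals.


Gradient descent on f(x,y) = 4*x^2 + 7*y^2.
Starting point: (0.7028, 1.6748), alpha = 0.02
Step 1: grad_x = 2*4*0.7028 = 5.6224, grad_y = 2*7*1.6748 = 23.4472
  x_1 = 0.7028 - 0.02*5.6224 = 0.5904
  y_1 = 1.6748 - 0.02*23.4472 = 1.2059
Step 2: grad_x = 2*4*0.5904 = 4.7228, grad_y = 2*7*1.2059 = 16.882
  x_2 = 0.5904 - 0.02*4.7228 = 0.4959
  y_2 = 1.2059 - 0.02*16.882 = 0.8682
Step 3: grad_x = 2*4*0.4959 = 3.9672, grad_y = 2*7*0.8682 = 12.155
  x_3 = 0.4959 - 0.02*3.9672 = 0.4166
  y_3 = 0.8682 - 0.02*12.155 = 0.6251
Step 4: grad_x = 2*4*0.4166 = 3.3324, grad_y = 2*7*0.6251 = 8.7516
  x_4 = 0.4166 - 0.02*3.3324 = 0.3499
  y_4 = 0.6251 - 0.02*8.7516 = 0.4501
Step 5: grad_x = 2*4*0.3499 = 2.7992, grad_y = 2*7*0.4501 = 6.3012
  x_5 = 0.3499 - 0.02*2.7992 = 0.2939
  y_5 = 0.4501 - 0.02*6.3012 = 0.3241
f(0.2939, 0.3241) = 4*0.2939^2 + 7*0.3241^2 = 1.0807


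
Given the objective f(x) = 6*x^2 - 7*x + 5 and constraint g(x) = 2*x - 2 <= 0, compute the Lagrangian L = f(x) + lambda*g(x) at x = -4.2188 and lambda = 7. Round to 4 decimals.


Step 1: Evaluate f(x).
f(-4.2188) = 6*(-4.2188)^2 - 7*(-4.2188) + 5 = 141.3212
Step 2: Evaluate g(x).
g(-4.2188) = 2*-4.2188 - 2 = -10.4376
Step 3: Compute Lagrangian.
L = 141.3212 + 7*-10.4376 = 68.258


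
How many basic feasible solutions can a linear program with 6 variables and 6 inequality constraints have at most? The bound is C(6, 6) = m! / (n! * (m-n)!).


Each vertex corresponds to some choice of n active constraints out of m, so the number of vertices is at most C(m, n) = m! / (n!(m-n)!).
m = 6, n = 6
Numerator: 6 * 5 * 4 * 3 * 2 * 1
Denominator: 6! = 720
C(6, 6) = 1


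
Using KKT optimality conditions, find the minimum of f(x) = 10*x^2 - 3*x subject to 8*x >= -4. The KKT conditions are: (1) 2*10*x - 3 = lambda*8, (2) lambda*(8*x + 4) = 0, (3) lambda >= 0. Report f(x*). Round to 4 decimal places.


Step 1: Try lambda = 0 (constraint inactive).
Stationarity: 2*10*x - 3 = 0
x* = 3/(2*10) = 0.15
Check constraint: 8*0.15 = 1.2 >= -4 -- satisfied.
Step 2: Compute optimal value.
f(x*) = 10*0.15^2 - 3*0.15 = -0.225


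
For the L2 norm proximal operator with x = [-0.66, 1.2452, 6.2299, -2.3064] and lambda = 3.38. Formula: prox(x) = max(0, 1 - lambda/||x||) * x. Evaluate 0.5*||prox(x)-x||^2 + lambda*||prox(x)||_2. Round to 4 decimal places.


Step 1: Compute ||x||.
||x|| = 6.791
Step 2: Compute scaling factor.
scale = max(0, 1 - 3.38/6.791) = 0.5023
Step 3: prox(x) = [-0.3315, 0.6254, 3.1292, -1.1585]
||prox(x)|| = 3.411
Step 4: Proximal objective.
0.5*||prox-x||^2 = 5.7122
lambda*||prox|| = 11.5292
Total = 17.2413


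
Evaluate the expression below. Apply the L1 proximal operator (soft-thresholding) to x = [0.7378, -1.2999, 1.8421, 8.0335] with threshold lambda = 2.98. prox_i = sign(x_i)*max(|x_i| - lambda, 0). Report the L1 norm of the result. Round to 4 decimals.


Soft-thresholding with lambda = 2.98:
prox(0.7378) = sign(0.7378)*max(|0.7378| - 2.98, 0) = 0.0
prox(-1.2999) = sign(-1.2999)*max(|-1.2999| - 2.98, 0) = 0.0
prox(1.8421) = sign(1.8421)*max(|1.8421| - 2.98, 0) = 0.0
prox(8.0335) = sign(8.0335)*max(|8.0335| - 2.98, 0) = 5.0535
prox(x) = [0.0, 0.0, 0.0, 5.0535]
||prox(x)||_1 = 0.0 + 0.0 + 0.0 + 5.0535 = 5.0535


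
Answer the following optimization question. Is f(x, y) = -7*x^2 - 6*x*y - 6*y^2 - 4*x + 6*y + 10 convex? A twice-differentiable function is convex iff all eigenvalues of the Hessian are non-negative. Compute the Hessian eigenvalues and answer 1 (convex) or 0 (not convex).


The Hessian of f(x,y) = -7*x^2 - 6*x*y - 6*y^2 - 4*x + 6*y + 10 is:
H = [[-14, -6], [-6, -12]]
Trace = -14 - 12 = -26
Determinant = -14*-12 - (-6)^2 = 132
Discriminant = (-26)^2 - 4*132 = 148.0
Eigenvalues: lambda_1 = -19.0828, lambda_2 = -6.9172
The function is not convex.

0


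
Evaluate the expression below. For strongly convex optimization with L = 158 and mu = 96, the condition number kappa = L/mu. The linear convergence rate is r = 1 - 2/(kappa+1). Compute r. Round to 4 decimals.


Step 1: Compute the condition number.
kappa = L/mu = 158/96 = 1.6458
Step 2: Compute the convergence rate.
r = 1 - 2/(kappa + 1) = 1 - 2*mu/(L + mu) = (L - mu)/(L + mu) = 62/254 = 0.2441


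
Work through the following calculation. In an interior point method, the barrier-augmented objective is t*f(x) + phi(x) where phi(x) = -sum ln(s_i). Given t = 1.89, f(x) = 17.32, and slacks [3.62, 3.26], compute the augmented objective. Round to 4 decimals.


Step 1: Compute log-barrier.
ln values: [1.2865, 1.1817]
phi = -(1.2865 + 1.1817) = -2.4682
Step 2: Compute augmented objective.
t*f(x) = 1.89*17.32 = 32.7348
Total = 32.7348 - 2.4682 = 30.2666


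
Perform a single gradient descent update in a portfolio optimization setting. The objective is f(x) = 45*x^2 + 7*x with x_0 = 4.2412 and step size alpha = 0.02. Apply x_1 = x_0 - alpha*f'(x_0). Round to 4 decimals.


We compute the gradient at x_0 and apply the update.
f'(x) = 90*x + 7
f'(4.2412) = 90*4.2412 + 7 = 388.708
x_1 = 4.2412 - 0.02*388.708 = -3.533


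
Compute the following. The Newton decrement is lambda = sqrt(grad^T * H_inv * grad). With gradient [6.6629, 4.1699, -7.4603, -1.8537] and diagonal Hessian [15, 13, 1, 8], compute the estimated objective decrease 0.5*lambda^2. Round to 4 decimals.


Step 1: H is diagonal, so H^(-1) * g = [0.4442, 0.3208, -7.4603, -0.2317].
Step 2: g^T H^(-1) g = sum_i g_i^2 / H_ii
  = (6.6629)^2/15 + (4.1699)^2/13 + (-7.4603)^2/1 + (-1.8537)^2/8
  = 2.9596 + 1.3375 + 55.6561 + 0.4295 = 60.3828
Step 3: Objective decrease = 0.5 * g^T H^(-1) g = 30.1914


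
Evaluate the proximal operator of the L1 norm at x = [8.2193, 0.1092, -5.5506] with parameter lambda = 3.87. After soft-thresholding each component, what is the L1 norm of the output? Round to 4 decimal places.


Soft-thresholding with lambda = 3.87:
prox(8.2193) = sign(8.2193)*max(|8.2193| - 3.87, 0) = 4.3493
prox(0.1092) = sign(0.1092)*max(|0.1092| - 3.87, 0) = 0.0
prox(-5.5506) = sign(-5.5506)*max(|-5.5506| - 3.87, 0) = -1.6806
prox(x) = [4.3493, 0.0, -1.6806]
||prox(x)||_1 = 4.3493 + 0.0 + 1.6806 = 6.0299


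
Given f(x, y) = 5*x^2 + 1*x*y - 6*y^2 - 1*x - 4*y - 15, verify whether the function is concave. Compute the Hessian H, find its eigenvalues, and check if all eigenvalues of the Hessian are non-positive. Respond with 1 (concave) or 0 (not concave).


The Hessian of f(x,y) = 5*x^2 + 1*x*y - 6*y^2 - 1*x - 4*y - 15 is:
H = [[10, 1], [1, -12]]
Trace = 10 - 12 = -2
Determinant = 10*-12 - (1)^2 = -121
Discriminant = (-2)^2 - 4*-121 = 488.0
Eigenvalues: lambda_1 = -12.0454, lambda_2 = 10.0454
The function is not concave.

0


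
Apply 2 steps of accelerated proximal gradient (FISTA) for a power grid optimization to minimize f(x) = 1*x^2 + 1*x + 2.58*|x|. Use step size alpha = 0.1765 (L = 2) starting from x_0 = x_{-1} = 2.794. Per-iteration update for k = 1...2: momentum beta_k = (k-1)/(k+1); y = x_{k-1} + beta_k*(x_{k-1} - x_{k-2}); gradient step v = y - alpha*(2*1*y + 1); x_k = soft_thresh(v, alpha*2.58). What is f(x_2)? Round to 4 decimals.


FISTA on f(x) = 1*x^2 + 1*x + 2.58*|x|
L = 2, alpha = 0.1765
Iteration 1: beta = 0.0, y = 2.794 + 0.0*(2.794 - 2.794) = 2.794
  grad(y) = 6.588, v = y - alpha*grad = 1.6312
  prox(v) = soft_thresh(1.6312, 0.4554) = 1.1758
Iteration 2: beta = 0.3333, y = 1.1758 + 0.3333*(1.1758 - 2.794) = 0.6365
  grad(y) = 2.2729, v = y - alpha*grad = 0.2353
  prox(v) = soft_thresh(0.2353, 0.4554) = 0.0
f(x_2) = 1*0.0^2 + 1*0.0 + 2.58*|0.0| = 0.0


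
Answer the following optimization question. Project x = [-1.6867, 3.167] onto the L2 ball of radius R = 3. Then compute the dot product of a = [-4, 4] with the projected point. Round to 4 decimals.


Step 1: Compute ||x|| (intermediates to 6 decimals).
||x|| = sqrt((-1.6867)^2 + 3.167^2) = 3.588154
Step 2: Project.
Since ||x|| > R, scale = R/||x|| = 3/3.588154 = 0.836085, proj(x) = scale * x
proj(x) = [-1.410225, 2.647881]
Step 3: Dot product.
a^T * proj(x) = -4*(-1.410225) + 4*2.647881 = 16.2324


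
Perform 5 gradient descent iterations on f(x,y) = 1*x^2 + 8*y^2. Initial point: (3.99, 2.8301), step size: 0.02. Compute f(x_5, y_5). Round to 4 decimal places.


Gradient descent on f(x,y) = 1*x^2 + 8*y^2.
Starting point: (3.99, 2.8301), alpha = 0.02
Step 1: grad_x = 2*1*3.99 = 7.98, grad_y = 2*8*2.8301 = 45.2816
  x_1 = 3.99 - 0.02*7.98 = 3.8304
  y_1 = 2.8301 - 0.02*45.2816 = 1.9245
Step 2: grad_x = 2*1*3.8304 = 7.6608, grad_y = 2*8*1.9245 = 30.7915
  x_2 = 3.8304 - 0.02*7.6608 = 3.6772
  y_2 = 1.9245 - 0.02*30.7915 = 1.3086
Step 3: grad_x = 2*1*3.6772 = 7.3544, grad_y = 2*8*1.3086 = 20.9382
  x_3 = 3.6772 - 0.02*7.3544 = 3.5301
  y_3 = 1.3086 - 0.02*20.9382 = 0.8899
Step 4: grad_x = 2*1*3.5301 = 7.0602, grad_y = 2*8*0.8899 = 14.238
  x_4 = 3.5301 - 0.02*7.0602 = 3.3889
  y_4 = 0.8899 - 0.02*14.238 = 0.6051
Step 5: grad_x = 2*1*3.3889 = 6.7778, grad_y = 2*8*0.6051 = 9.6818
  x_5 = 3.3889 - 0.02*6.7778 = 3.2533
  y_5 = 0.6051 - 0.02*9.6818 = 0.4115
f(3.2533, 0.4115) = 1*3.2533^2 + 8*0.4115^2 = 11.9387


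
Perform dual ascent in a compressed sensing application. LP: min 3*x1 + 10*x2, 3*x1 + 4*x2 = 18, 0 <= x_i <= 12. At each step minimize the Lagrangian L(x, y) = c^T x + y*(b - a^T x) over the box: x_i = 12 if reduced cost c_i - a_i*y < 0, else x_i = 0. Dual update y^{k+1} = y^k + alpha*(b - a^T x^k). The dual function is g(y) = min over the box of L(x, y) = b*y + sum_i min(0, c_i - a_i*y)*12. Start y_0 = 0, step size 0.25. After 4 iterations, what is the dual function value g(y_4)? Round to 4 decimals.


Dual ascent for LP: min 3*x1 + 10*x2, 3*x1 + 4*x2 = 18, 0 <= x_i <= 12
Step 1: y^k = 0.0, reduced costs: (3.0, 10.0)
  x^k = (0.0, 0.0), subgradient = b - a^T x = 18.0
  y^{k+1} = 0.0 + 0.25*18.0 = 4.5
Step 2: y^k = 4.5, reduced costs: (-10.5, -8.0)
  x^k = (12.0, 12.0), subgradient = b - a^T x = -66.0
  y^{k+1} = 4.5 + 0.25*-66.0 = -12.0
Step 3: y^k = -12.0, reduced costs: (39.0, 58.0)
  x^k = (0.0, 0.0), subgradient = b - a^T x = 18.0
  y^{k+1} = -12.0 + 0.25*18.0 = -7.5
Step 4: y^k = -7.5, reduced costs: (25.5, 40.0)
  x^k = (0.0, 0.0), subgradient = b - a^T x = 18.0
  y^{k+1} = -7.5 + 0.25*18.0 = -3.0
Dual objective at y_4 = -3.0: reduced costs (12.0, 22.0), box minimizer x = (0.0, 0.0)
g(y_4) = b*y + (c1 - a1*y)*x1 + (c2 - a2*y)*x2 = 18*(-3.0) + 12.0*0.0 + 22.0*0.0 = -54.0 + 0.0 + 0.0 = -54.0


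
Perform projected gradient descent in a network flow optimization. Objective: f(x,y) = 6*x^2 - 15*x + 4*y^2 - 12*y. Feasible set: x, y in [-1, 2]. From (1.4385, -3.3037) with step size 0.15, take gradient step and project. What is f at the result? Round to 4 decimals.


Step 1: Compute gradient at (1.4385, -3.3037).
grad_x = 2*6*1.4385 - 15 = 2.262
grad_y = 2*4*-3.3037 - 12 = -38.4296
Step 2: Gradient step.
x_raw = 1.4385 - 0.15*2.262 = 1.0992
y_raw = -3.3037 - 0.15*-38.4296 = 2.4607
Step 3: Project onto [-1, 2].
x_proj = clip(1.0992) = 1.0992
y_proj = clip(2.4607) = 2.0
Step 4: Evaluate f.
f(1.0992, 2.0) = -17.2386


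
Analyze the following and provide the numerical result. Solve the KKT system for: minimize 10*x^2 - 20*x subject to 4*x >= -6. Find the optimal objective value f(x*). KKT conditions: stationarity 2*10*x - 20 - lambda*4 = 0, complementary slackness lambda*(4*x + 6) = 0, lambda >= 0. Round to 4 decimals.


Step 1: Try lambda = 0 (constraint inactive).
Stationarity: 2*10*x - 20 = 0
x* = 20/(2*10) = 1.0
Check constraint: 4*1.0 = 4.0 >= -6 -- satisfied.
Step 2: Compute optimal value.
f(x*) = 10*1.0^2 - 20*1.0 = -10.0


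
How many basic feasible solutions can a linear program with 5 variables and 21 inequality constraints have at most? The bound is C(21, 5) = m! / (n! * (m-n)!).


Each vertex corresponds to some choice of n active constraints out of m, so the number of vertices is at most C(m, n) = m! / (n!(m-n)!).
m = 21, n = 5
Numerator: 21 * 20 * 19 * 18 * 17
Denominator: 5! = 120
C(21, 5) = 20349


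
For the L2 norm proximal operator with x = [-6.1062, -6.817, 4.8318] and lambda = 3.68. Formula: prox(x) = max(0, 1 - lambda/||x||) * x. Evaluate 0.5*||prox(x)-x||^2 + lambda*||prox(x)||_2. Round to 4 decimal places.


Step 1: Compute ||x||.
||x|| = 10.3491
Step 2: Compute scaling factor.
scale = max(0, 1 - 3.68/10.3491) = 0.6444
Step 3: prox(x) = [-3.9349, -4.393, 3.1137]
||prox(x)|| = 6.6691
Step 4: Proximal objective.
0.5*||prox-x||^2 = 6.7712
lambda*||prox|| = 24.5423
Total = 31.3134


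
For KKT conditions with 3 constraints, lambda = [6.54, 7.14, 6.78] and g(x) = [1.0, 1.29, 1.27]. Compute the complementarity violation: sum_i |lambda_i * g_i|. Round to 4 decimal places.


KKT complementary slackness check:
lambda_1 * g_1 = 6.54 * 1.0 = 6.54
lambda_2 * g_2 = 7.14 * 1.29 = 9.2106
lambda_3 * g_3 = 6.78 * 1.27 = 8.6106
Total violation = 6.54 + 9.2106 + 8.6106 = 24.3612


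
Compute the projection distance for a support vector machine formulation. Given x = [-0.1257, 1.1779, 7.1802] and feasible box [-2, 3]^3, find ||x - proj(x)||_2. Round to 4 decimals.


Project each component onto [-2, 3].
clip(-0.1257) = -0.1257, clip(1.1779) = 1.1779, clip(7.1802) = 3.0
Projection = [-0.1257, 1.1779, 3.0]
Squared diffs: [0.0, 0.0, 17.4741]
Distance = sqrt(17.4741) = 4.1802


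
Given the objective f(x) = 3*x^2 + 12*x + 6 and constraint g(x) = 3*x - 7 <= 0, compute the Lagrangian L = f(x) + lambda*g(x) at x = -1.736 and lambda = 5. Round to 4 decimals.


Step 1: Evaluate f(x).
f(-1.736) = 3*(-1.736)^2 + 12*(-1.736) + 6 = -5.7909
Step 2: Evaluate g(x).
g(-1.736) = 3*-1.736 - 7 = -12.208
Step 3: Compute Lagrangian.
L = -5.7909 + 5*-12.208 = -66.8309


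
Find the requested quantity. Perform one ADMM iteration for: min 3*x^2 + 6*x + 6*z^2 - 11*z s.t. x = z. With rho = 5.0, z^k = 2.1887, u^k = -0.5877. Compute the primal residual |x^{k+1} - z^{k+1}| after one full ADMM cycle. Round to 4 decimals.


ADMM iteration with rho = 5.0, z^k = 2.1887, u^k = -0.5877
Step 1: x-update.
Minimize 3*x^2 + 6*x + (5.0/2)*(x - 2.1887 - 0.5877)^2
FOC: (2*3 + 5.0)*x = -6 + 5.0*(2.1887 + 0.5877)
x^{k+1} = 0.7165
Step 2: z-update.
Minimize 6*z^2 - 11*z + (5.0/2)*(0.7165 - z - 0.5877)^2
FOC: (2*6 + 5.0)*z = 11 + 5.0*(0.7165 - 0.5877)
z^{k+1} = 0.685
Step 3: u-update.
u^{k+1} = -0.5877 + 0.7165 - 0.685 = -0.5561
Step 4: Primal residual = |0.7165 - 0.685| = 0.0316


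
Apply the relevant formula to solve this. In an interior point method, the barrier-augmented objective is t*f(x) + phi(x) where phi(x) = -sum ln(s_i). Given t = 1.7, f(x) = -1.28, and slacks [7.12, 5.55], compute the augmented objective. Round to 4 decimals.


Step 1: Compute log-barrier.
ln values: [1.9629, 1.7138]
phi = -(1.9629 + 1.7138) = -3.6767
Step 2: Compute augmented objective.
t*f(x) = 1.7*-1.28 = -2.176
Total = -2.176 - 3.6767 = -5.8527


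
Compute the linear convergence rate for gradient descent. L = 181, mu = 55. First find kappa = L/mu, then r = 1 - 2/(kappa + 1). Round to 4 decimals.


Step 1: Compute the condition number.
kappa = L/mu = 181/55 = 3.2909
Step 2: Compute the convergence rate.
r = 1 - 2/(kappa + 1) = 1 - 2*mu/(L + mu) = (L - mu)/(L + mu) = 126/236 = 0.5339


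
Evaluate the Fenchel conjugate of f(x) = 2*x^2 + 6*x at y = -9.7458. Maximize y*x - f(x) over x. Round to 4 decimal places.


f*(y) = sup_x {y*x - a*x^2 - b*x} = sup_x {(y-b)*x - a*x^2}
FOC: (y - b) - 2a*x = 0 => x* = (y - b)/(2a)
x* = (-9.7458 - 6)/(2*2) = -3.9365
f*(-9.7458) = (y-b)^2/(4a) = (-9.7458 - 6)^2/(4*2)
= 247.9302/8 = 30.9913


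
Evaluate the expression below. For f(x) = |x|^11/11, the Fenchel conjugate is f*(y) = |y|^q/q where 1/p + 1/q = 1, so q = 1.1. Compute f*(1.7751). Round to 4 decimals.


The conjugate exponent q satisfies 1/p + 1/q = 1.
p = 11, so q = 11/(11 - 1) = 1.1
|y|^q = 1.7751^1.1 = 1.8799
f*(1.7751) = 1.8799 / 1.1 = 1.709


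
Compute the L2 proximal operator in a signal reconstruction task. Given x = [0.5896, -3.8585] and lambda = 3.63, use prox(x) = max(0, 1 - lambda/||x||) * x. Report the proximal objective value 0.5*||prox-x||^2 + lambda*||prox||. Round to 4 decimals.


Step 1: Compute ||x||.
||x|| = 3.9033
Step 2: Compute scaling factor.
scale = max(0, 1 - 3.63/3.9033) = 0.07
Step 3: prox(x) = [0.0413, -0.2702]
||prox(x)|| = 0.2733
Step 4: Proximal objective.
0.5*||prox-x||^2 = 6.5885
lambda*||prox|| = 0.9921
Total = 7.5805


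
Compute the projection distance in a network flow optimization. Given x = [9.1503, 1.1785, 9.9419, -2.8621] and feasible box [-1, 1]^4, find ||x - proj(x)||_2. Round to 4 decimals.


Project each component onto [-1, 1].
clip(9.1503) = 1.0, clip(1.1785) = 1.0, clip(9.9419) = 1.0, clip(-2.8621) = -1.0
Projection = [1.0, 1.0, 1.0, -1.0]
Squared diffs: [66.4274, 0.0319, 79.9576, 3.4674]
Distance = sqrt(149.8843) = 12.2427


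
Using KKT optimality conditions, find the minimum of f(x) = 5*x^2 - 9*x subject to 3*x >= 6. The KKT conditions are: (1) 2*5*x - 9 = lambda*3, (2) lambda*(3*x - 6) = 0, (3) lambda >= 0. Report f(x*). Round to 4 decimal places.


Step 1: Try lambda = 0 (constraint inactive).
x_unc = 9/(2*5) = 0.9
Check: 3*0.9 = 2.7 < 6 -- violated!
Step 2: Constraint must be active: 3*x = 6
x* = 6/3 = 2.0
lambda = (2*5*2.0 - 9)/3 = 3.6667
Step 3: Compute optimal value.
f(x*) = 5*2.0^2 - 9*2.0 = 2.0


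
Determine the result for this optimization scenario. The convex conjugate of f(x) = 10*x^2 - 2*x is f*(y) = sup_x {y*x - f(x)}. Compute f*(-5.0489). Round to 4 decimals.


f*(y) = sup_x {y*x - a*x^2 - b*x} = sup_x {(y-b)*x - a*x^2}
FOC: (y - b) - 2a*x = 0 => x* = (y - b)/(2a)
x* = (-5.0489 + 2)/(2*10) = -0.1524
f*(-5.0489) = (y-b)^2/(4a) = (-5.0489 + 2)^2/(4*10)
= 9.2958/40 = 0.2324


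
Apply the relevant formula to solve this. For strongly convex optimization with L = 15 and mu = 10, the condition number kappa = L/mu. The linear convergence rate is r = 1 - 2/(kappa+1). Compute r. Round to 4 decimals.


Step 1: Compute the condition number.
kappa = L/mu = 15/10 = 1.5
Step 2: Compute the convergence rate.
r = 1 - 2/(kappa + 1) = 1 - 2*mu/(L + mu) = (L - mu)/(L + mu) = 5/25 = 0.2


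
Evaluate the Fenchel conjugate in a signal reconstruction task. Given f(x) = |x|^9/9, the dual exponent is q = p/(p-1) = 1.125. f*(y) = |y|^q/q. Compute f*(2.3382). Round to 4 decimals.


The conjugate exponent q satisfies 1/p + 1/q = 1.
p = 9, so q = 9/(9 - 1) = 1.125
|y|^q = 2.3382^1.125 = 2.6001
f*(2.3382) = 2.6001 / 1.125 = 2.3112


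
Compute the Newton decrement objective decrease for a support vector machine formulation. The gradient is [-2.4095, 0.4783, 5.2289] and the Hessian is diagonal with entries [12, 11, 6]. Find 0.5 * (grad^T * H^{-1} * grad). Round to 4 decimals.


Step 1: H is diagonal, so H^(-1) * g = [-0.2008, 0.0435, 0.8715].
Step 2: g^T H^(-1) g = sum_i g_i^2 / H_ii
  = (-2.4095)^2/12 + (0.4783)^2/11 + (5.2289)^2/6
  = 0.4838 + 0.0208 + 4.5569 = 5.0615
Step 3: Objective decrease = 0.5 * g^T H^(-1) g = 2.5308


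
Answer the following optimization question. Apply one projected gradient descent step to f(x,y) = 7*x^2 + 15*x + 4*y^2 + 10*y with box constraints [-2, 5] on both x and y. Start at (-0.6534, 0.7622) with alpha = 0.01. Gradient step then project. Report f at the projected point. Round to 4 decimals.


Step 1: Compute gradient at (-0.6534, 0.7622).
grad_x = 2*7*-0.6534 + 15 = 5.8524
grad_y = 2*4*0.7622 + 10 = 16.0976
Step 2: Gradient step.
x_raw = -0.6534 - 0.01*5.8524 = -0.7119
y_raw = 0.7622 - 0.01*16.0976 = 0.6012
Step 3: Project onto [-2, 5].
x_proj = clip(-0.7119) = -0.7119
y_proj = clip(0.6012) = 0.6012
Step 4: Evaluate f.
f(-0.7119, 0.6012) = 0.3271


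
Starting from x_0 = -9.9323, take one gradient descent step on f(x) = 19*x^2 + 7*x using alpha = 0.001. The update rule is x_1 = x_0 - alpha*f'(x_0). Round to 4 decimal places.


We compute the gradient at x_0 and apply the update.
f'(x) = 38*x + 7
f'(-9.9323) = 38*-9.9323 + 7 = -370.4274
x_1 = -9.9323 - 0.001*-370.4274 = -9.5619


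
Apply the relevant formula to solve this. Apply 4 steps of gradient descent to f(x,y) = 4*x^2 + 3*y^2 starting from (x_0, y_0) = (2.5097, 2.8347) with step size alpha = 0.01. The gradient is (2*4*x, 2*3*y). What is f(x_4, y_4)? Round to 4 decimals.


Gradient descent on f(x,y) = 4*x^2 + 3*y^2.
Starting point: (2.5097, 2.8347), alpha = 0.01
Step 1: grad_x = 2*4*2.5097 = 20.0776, grad_y = 2*3*2.8347 = 17.0082
  x_1 = 2.5097 - 0.01*20.0776 = 2.3089
  y_1 = 2.8347 - 0.01*17.0082 = 2.6646
Step 2: grad_x = 2*4*2.3089 = 18.4714, grad_y = 2*3*2.6646 = 15.9877
  x_2 = 2.3089 - 0.01*18.4714 = 2.1242
  y_2 = 2.6646 - 0.01*15.9877 = 2.5047
Step 3: grad_x = 2*4*2.1242 = 16.9937, grad_y = 2*3*2.5047 = 15.0284
  x_3 = 2.1242 - 0.01*16.9937 = 1.9543
  y_3 = 2.5047 - 0.01*15.0284 = 2.3545
Step 4: grad_x = 2*4*1.9543 = 15.6342, grad_y = 2*3*2.3545 = 14.1267
  x_4 = 1.9543 - 0.01*15.6342 = 1.7979
  y_4 = 2.3545 - 0.01*14.1267 = 2.2132
f(1.7979, 2.2132) = 4*1.7979^2 + 3*2.2132^2 = 27.6248


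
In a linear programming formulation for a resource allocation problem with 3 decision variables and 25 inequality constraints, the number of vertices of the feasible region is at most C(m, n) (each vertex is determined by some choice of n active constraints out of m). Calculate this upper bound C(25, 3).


Each vertex corresponds to some choice of n active constraints out of m, so the number of vertices is at most C(m, n) = m! / (n!(m-n)!).
m = 25, n = 3
Numerator: 25 * 24 * 23
Denominator: 3! = 6
C(25, 3) = 2300


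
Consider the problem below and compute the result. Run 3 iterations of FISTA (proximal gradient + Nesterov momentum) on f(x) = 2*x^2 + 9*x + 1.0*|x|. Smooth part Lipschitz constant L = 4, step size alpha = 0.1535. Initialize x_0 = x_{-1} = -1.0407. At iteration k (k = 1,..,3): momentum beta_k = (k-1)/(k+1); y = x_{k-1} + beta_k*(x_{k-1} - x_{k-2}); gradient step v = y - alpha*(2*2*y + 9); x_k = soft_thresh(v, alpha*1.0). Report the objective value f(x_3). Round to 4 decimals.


FISTA on f(x) = 2*x^2 + 9*x + 1.0*|x|
L = 4, alpha = 0.1535
Iteration 1: beta = 0.0, y = -1.0407 + 0.0*(-1.0407 + 1.0407) = -1.0407
  grad(y) = 4.8372, v = y - alpha*grad = -1.7832
  prox(v) = soft_thresh(-1.7832, 0.1535) = -1.6297
Iteration 2: beta = 0.3333, y = -1.6297 + 0.3333*(-1.6297 + 1.0407) = -1.826
  grad(y) = 1.6958, v = y - alpha*grad = -2.0864
  prox(v) = soft_thresh(-2.0864, 0.1535) = -1.9329
Iteration 3: beta = 0.5, y = -1.9329 + 0.5*(-1.9329 + 1.6297) = -2.0844
  grad(y) = 0.6623, v = y - alpha*grad = -2.1861
  prox(v) = soft_thresh(-2.1861, 0.1535) = -2.0326
f(x_3) = 2*(-2.0326)^2 + 9*(-2.0326) + 1.0*|-2.0326| = -7.9979


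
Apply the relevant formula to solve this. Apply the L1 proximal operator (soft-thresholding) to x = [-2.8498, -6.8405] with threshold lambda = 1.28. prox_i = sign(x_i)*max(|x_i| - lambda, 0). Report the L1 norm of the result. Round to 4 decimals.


Soft-thresholding with lambda = 1.28:
prox(-2.8498) = sign(-2.8498)*max(|-2.8498| - 1.28, 0) = -1.5698
prox(-6.8405) = sign(-6.8405)*max(|-6.8405| - 1.28, 0) = -5.5605
prox(x) = [-1.5698, -5.5605]
||prox(x)||_1 = 1.5698 + 5.5605 = 7.1303


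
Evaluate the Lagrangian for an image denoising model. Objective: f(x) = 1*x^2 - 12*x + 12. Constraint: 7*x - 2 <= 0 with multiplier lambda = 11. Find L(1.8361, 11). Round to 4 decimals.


Step 1: Evaluate f(x).
f(1.8361) = 1*1.8361^2 - 12*1.8361 + 12 = -6.6619
Step 2: Evaluate g(x).
g(1.8361) = 7*1.8361 - 2 = 10.8527
Step 3: Compute Lagrangian.
L = -6.6619 + 11*10.8527 = 112.7178


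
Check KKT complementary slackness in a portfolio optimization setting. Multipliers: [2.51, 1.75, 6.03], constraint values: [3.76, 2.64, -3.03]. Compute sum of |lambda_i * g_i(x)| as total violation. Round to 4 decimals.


KKT complementary slackness check:
lambda_1 * g_1 = 2.51 * 3.76 = 9.4376
lambda_2 * g_2 = 1.75 * 2.64 = 4.62
lambda_3 * g_3 = 6.03 * -3.03 = -18.2709
Total violation = 9.4376 + 4.62 + 18.2709 = 32.3285


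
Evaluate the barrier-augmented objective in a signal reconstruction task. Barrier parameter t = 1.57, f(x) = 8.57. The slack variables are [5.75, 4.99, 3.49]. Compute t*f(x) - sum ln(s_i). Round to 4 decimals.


Step 1: Compute log-barrier.
ln values: [1.7492, 1.6074, 1.2499]
phi = -(1.7492 + 1.6074 + 1.2499) = -4.6065
Step 2: Compute augmented objective.
t*f(x) = 1.57*8.57 = 13.4549
Total = 13.4549 - 4.6065 = 8.8484


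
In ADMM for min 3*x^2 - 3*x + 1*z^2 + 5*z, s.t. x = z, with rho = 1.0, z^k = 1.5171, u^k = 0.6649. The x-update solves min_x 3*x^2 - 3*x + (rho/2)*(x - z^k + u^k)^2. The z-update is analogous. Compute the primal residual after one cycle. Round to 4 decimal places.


ADMM iteration with rho = 1.0, z^k = 1.5171, u^k = 0.6649
Step 1: x-update.
Minimize 3*x^2 - 3*x + (1.0/2)*(x - 1.5171 + 0.6649)^2
FOC: (2*3 + 1.0)*x = 3 + 1.0*(1.5171 - 0.6649)
x^{k+1} = 0.5503
Step 2: z-update.
Minimize 1*z^2 + 5*z + (1.0/2)*(0.5503 - z + 0.6649)^2
FOC: (2*1 + 1.0)*z = -5 + 1.0*(0.5503 + 0.6649)
z^{k+1} = -1.2616
Step 3: u-update.
u^{k+1} = 0.6649 + 0.5503 + 1.2616 = 2.4768
Step 4: Primal residual = |0.5503 + 1.2616| = 1.8119


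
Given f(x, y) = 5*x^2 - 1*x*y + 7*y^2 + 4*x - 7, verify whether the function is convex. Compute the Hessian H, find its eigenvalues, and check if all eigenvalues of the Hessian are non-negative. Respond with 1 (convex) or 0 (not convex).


The Hessian of f(x,y) = 5*x^2 - 1*x*y + 7*y^2 + 4*x - 7 is:
H = [[10, -1], [-1, 14]]
Trace = 10 + 14 = 24
Determinant = 10*14 - (-1)^2 = 139
Discriminant = (24)^2 - 4*139 = 20.0
Eigenvalues: lambda_1 = 9.7639, lambda_2 = 14.2361
The function is convex.

1


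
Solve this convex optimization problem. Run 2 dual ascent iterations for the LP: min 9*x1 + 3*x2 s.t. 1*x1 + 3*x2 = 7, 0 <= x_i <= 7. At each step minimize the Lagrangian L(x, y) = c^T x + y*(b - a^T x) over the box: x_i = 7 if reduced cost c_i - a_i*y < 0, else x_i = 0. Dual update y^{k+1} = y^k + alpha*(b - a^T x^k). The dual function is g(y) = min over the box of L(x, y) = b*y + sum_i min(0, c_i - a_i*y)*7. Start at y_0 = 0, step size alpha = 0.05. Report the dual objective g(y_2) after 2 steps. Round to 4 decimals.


Dual ascent for LP: min 9*x1 + 3*x2, 1*x1 + 3*x2 = 7, 0 <= x_i <= 7
Step 1: y^k = 0.0, reduced costs: (9.0, 3.0)
  x^k = (0.0, 0.0), subgradient = b - a^T x = 7.0
  y^{k+1} = 0.0 + 0.05*7.0 = 0.35
Step 2: y^k = 0.35, reduced costs: (8.65, 1.95)
  x^k = (0.0, 0.0), subgradient = b - a^T x = 7.0
  y^{k+1} = 0.35 + 0.05*7.0 = 0.7
Dual objective at y_2 = 0.7: reduced costs (8.3, 0.9), box minimizer x = (0.0, 0.0)
g(y_2) = b*y + (c1 - a1*y)*x1 + (c2 - a2*y)*x2 = 7*0.7 + 8.3*0.0 + 0.9*0.0 = 4.9 + 0.0 + 0.0 = 4.9


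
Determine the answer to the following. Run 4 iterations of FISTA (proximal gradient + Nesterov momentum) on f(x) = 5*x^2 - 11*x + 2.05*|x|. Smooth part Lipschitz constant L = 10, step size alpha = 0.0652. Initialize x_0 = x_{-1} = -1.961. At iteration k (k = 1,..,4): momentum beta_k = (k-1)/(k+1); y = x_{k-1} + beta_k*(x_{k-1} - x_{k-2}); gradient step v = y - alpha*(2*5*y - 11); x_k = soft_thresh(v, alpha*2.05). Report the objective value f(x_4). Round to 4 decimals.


FISTA on f(x) = 5*x^2 - 11*x + 2.05*|x|
L = 10, alpha = 0.0652
Iteration 1: beta = 0.0, y = -1.961 + 0.0*(-1.961 + 1.961) = -1.961
  grad(y) = -30.61, v = y - alpha*grad = 0.0348
  prox(v) = soft_thresh(0.0348, 0.1337) = 0.0
Iteration 2: beta = 0.3333, y = 0.0 + 0.3333*(0.0 + 1.961) = 0.6537
  grad(y) = -4.4633, v = y - alpha*grad = 0.9447
  prox(v) = soft_thresh(0.9447, 0.1337) = 0.811
Iteration 3: beta = 0.5, y = 0.811 + 0.5*(0.811 - 0.0) = 1.2165
  grad(y) = 1.1652, v = y - alpha*grad = 1.1406
  prox(v) = soft_thresh(1.1406, 0.1337) = 1.0069
Iteration 4: beta = 0.6, y = 1.0069 + 0.6*(1.0069 - 0.811) = 1.1244
  grad(y) = 0.2441, v = y - alpha*grad = 1.1085
  prox(v) = soft_thresh(1.1085, 0.1337) = 0.9748
f(x_4) = 5*0.9748^2 - 11*0.9748 + 2.05*|0.9748| = -3.9733


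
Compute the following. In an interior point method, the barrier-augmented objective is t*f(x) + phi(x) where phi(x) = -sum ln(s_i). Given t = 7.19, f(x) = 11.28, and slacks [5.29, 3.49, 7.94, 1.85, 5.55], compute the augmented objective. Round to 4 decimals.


Step 1: Compute log-barrier.
ln values: [1.6658, 1.2499, 2.0719, 0.6152, 1.7138]
phi = -(1.6658 + 1.2499 + 2.0719 + 0.6152 + 1.7138) = -7.3166
Step 2: Compute augmented objective.
t*f(x) = 7.19*11.28 = 81.1032
Total = 81.1032 - 7.3166 = 73.7866


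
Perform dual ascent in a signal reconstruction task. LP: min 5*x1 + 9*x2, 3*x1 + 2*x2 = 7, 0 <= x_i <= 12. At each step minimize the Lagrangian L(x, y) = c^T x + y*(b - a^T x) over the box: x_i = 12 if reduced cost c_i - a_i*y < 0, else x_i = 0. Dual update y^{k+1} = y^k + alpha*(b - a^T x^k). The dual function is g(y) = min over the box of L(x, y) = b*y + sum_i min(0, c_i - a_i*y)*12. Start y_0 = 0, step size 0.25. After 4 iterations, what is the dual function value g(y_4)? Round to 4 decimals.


Dual ascent for LP: min 5*x1 + 9*x2, 3*x1 + 2*x2 = 7, 0 <= x_i <= 12
Step 1: y^k = 0.0, reduced costs: (5.0, 9.0)
  x^k = (0.0, 0.0), subgradient = b - a^T x = 7.0
  y^{k+1} = 0.0 + 0.25*7.0 = 1.75
Step 2: y^k = 1.75, reduced costs: (-0.25, 5.5)
  x^k = (12.0, 0.0), subgradient = b - a^T x = -29.0
  y^{k+1} = 1.75 + 0.25*-29.0 = -5.5
Step 3: y^k = -5.5, reduced costs: (21.5, 20.0)
  x^k = (0.0, 0.0), subgradient = b - a^T x = 7.0
  y^{k+1} = -5.5 + 0.25*7.0 = -3.75
Step 4: y^k = -3.75, reduced costs: (16.25, 16.5)
  x^k = (0.0, 0.0), subgradient = b - a^T x = 7.0
  y^{k+1} = -3.75 + 0.25*7.0 = -2.0
Dual objective at y_4 = -2.0: reduced costs (11.0, 13.0), box minimizer x = (0.0, 0.0)
g(y_4) = b*y + (c1 - a1*y)*x1 + (c2 - a2*y)*x2 = 7*(-2.0) + 11.0*0.0 + 13.0*0.0 = -14.0 + 0.0 + 0.0 = -14.0


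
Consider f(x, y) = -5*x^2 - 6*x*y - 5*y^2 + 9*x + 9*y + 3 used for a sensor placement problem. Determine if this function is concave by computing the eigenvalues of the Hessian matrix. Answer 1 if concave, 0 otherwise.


The Hessian of f(x,y) = -5*x^2 - 6*x*y - 5*y^2 + 9*x + 9*y + 3 is:
H = [[-10, -6], [-6, -10]]
Trace = -10 - 10 = -20
Determinant = -10*-10 - (-6)^2 = 64
Discriminant = (-20)^2 - 4*64 = 144.0
Eigenvalues: lambda_1 = -16.0, lambda_2 = -4.0
The function is concave.

1
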